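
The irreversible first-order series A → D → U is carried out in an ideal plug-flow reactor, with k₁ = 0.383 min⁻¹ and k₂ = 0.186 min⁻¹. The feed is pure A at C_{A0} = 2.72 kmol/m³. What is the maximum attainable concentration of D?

For a first-order series the maximum intermediate yield is C_{D,max}/C_{A0} = (k₁/k₂)^[k₂/(k₂−k₁)].
= (0.383/0.186)^(0.186/(0.186−0.383)) = (2.059)^(-0.9442) = 0.5056.
C_{D,max} = 0.5056×2.72 = 1.38 kmol/m³.

1.38 kmol/m³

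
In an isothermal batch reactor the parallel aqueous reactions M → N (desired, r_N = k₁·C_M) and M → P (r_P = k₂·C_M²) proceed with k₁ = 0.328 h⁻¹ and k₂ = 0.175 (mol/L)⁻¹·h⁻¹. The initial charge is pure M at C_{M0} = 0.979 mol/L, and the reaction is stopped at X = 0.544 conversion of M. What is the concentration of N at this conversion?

C_M = C_{M0}(1−X) = 0.4464 mol/L.
Along a PFR/batch, dC_N/dC_M = −r_N/(r_N+r_P) = −k₁/(k₁+k₂·C_M).
Integrating from C_{M0} to C_M: C_N = (0.328/0.175)·ln[(0.328+0.175·0.979)/(0.328+0.175·0.446)] = 1.874·ln(0.4993/0.4061) = 0.3872 mol/L.

0.387 mol/L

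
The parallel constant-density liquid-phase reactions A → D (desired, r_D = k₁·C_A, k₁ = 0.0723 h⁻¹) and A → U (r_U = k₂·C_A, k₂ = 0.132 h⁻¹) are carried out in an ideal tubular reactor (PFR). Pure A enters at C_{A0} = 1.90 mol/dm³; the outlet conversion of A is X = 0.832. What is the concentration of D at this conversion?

C_A = C_{A0}(1−X) = 0.3192 mol/dm³.
Both paths are first order in A, so the instantaneous fraction to D is constant: dC_D/d(−C_A) = k₁/(k₁+k₂) = 0.3539.
C_D = 0.3539·(C_{A0}−C_A) = 0.3539×1.581 = 0.559 mol/dm³.

0.559 mol/dm³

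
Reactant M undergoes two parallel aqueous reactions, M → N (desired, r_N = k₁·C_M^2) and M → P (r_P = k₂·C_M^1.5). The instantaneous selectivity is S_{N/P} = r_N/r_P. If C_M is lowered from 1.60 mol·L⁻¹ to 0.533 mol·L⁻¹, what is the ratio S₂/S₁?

S_{N/P} = (k₁/k₂)·C_M^0.5, so S₂/S₁ = (C_{M,2}/C_{M,1})^0.5.
= (0.533/1.60)^0.5 = (0.3331)^0.5 = 0.577.

0.577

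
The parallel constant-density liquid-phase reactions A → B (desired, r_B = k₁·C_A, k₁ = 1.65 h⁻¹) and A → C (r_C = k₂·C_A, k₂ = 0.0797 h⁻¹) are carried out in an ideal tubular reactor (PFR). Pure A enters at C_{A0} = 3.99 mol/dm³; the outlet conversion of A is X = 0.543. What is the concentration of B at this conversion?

2.07 mol/dm³

C_A = C_{A0}(1−X) = 1.823 mol/dm³.
Both paths are first order in A, so the instantaneous fraction to B is constant: dC_B/d(−C_A) = k₁/(k₁+k₂) = 0.9539.
C_B = 0.9539·(C_{A0}−C_A) = 0.9539×2.167 = 2.07 mol/dm³.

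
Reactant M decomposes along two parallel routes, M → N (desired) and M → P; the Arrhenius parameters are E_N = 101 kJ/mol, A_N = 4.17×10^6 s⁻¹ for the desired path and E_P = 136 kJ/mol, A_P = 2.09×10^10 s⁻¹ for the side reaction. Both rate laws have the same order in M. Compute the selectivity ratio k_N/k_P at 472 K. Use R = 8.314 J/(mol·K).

1.49

k_N/k_P = (A_N/A_P)·exp[−(E_N−E_P)/(RT)] = (A_N/A_P)·exp[(E_P−E_N)/(RT)].
(E_P−E_N)/(RT) = (136−101)×10³/(8.314×472) = 35000/3924 = 8.919.
k_N/k_P = (4.17×10^6/2.09×10^10)·exp(8.919) = 1.995×10^-4 × 7473 = 1.49.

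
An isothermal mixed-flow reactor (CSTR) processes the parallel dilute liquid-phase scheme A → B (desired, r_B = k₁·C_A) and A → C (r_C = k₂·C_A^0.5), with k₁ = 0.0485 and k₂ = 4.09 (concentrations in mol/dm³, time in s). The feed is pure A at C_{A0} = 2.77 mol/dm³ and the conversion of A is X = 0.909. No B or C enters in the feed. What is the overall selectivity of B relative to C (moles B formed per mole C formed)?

Exit C_A = C_{A0}(1−X) = 2.77×0.0910 = 0.2521 mol/dm³.
A CSTR operates uniformly at the exit composition, giving r_B = 0.01223 and r_C = 2.053 (each k·C_A^n at C_A = 0.2521).
Overall selectivity = C_B/C_C = r_Bτ/(r_Cτ) = r_B/r_C = 0.00595.

0.00595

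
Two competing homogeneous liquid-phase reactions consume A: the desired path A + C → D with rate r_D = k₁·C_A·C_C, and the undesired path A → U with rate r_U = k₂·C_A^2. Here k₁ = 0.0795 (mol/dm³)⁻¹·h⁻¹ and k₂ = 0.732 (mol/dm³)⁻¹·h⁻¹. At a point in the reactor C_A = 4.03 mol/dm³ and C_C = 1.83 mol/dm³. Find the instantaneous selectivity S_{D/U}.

0.0493

S_{D/U} = r_D/r_U = (k₁·C_A·C_C)/(k₂·C_A^2) = (k₁/k₂)·C_A⁻¹·C_C.
= (0.0795×4.030×1.830) / (0.732×4.030^2) = 0.5863/11.89 = 0.0493.
The undesired path is higher order in A, so low C_A (CSTR or dilute feed) favours D.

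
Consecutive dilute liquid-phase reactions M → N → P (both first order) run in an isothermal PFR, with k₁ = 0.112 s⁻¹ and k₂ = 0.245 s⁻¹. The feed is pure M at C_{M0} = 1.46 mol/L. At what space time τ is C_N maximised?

5.89 s

For first-order series the maximum of C_N occurs at τ_opt = ln(k₂/k₁)/(k₂−k₁).
= ln(0.245/0.112)/(0.245−0.112) = ln(2.188)/0.1330 = 0.7828/0.1330 = 5.89 s.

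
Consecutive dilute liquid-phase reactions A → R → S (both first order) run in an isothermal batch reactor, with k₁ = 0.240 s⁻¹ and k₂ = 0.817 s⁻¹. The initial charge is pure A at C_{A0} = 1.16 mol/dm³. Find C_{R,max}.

0.205 mol/dm³

At the optimum, C_{R,max}/C_{A0} = (k₁/k₂)^[k₂/(k₂−k₁)].
= (0.240/0.817)^(0.817/(0.817−0.240)) = (0.2938)^(1.416) = 0.1765.
C_{R,max} = 0.1765×1.16 = 0.205 mol/dm³.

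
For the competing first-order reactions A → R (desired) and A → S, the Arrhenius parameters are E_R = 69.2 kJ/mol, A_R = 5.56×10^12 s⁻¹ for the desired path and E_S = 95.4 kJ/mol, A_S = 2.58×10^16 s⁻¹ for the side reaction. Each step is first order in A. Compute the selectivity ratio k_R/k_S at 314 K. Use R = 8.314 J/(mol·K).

4.92

Since both paths have the same order in A, the concentration cancels and S_{R/S} = k_R/k_S = (A_R/A_S)·exp[(E_S−E_R)/(RT)].
(E_S−E_R)/(RT) = (95.4−69.2)×10³/(8.314×314) = 26200/2611 = 10.04.
k_R/k_S = (5.56×10^12/2.58×10^16)·exp(10.04) = 2.155×10^-4 × 22834 = 4.92.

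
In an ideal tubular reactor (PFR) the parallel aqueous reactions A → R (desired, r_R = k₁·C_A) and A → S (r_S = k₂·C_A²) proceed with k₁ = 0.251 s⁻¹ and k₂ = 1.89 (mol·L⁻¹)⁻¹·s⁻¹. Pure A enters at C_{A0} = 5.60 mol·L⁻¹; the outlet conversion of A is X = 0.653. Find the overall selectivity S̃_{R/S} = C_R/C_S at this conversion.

0.0383

C_A = C_{A0}(1−X) = 1.943 mol·L⁻¹.
Along a PFR/batch, dC_R/dC_A = −r_R/(r_R+r_S) = −k₁/(k₁+k₂·C_A).
Integrating from C_{A0} to C_A: C_R = (0.251/1.89)·ln[(0.251+1.89·5.60)/(0.251+1.89·1.94)] = 0.1328·ln(10.83/3.924) = 0.1349 mol·L⁻¹.
C_S = (C_{A0}−C_A)−C_R = 3.522 mol·L⁻¹; S̃_{R/S} = 0.1349/3.522 = 0.0383.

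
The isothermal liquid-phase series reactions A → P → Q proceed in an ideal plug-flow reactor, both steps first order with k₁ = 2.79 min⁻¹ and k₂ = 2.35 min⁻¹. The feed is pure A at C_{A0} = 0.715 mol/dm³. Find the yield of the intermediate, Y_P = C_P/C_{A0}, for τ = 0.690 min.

0.328

Solving the coupled first-order balances gives C_P(τ) = [k₁/(k₂−k₁)]·C_{A0}·(e^(−k₁τ) − e^(−k₂τ)).
e^(−k₁τ) = e^(−2.79×0.690) = e^(−1.925) = 0.1459; e^(−k₂τ) = e^(−1.621) = 0.1976.
C_P = 2.79×0.715/(2.35−2.79) × (0.1459−0.1976) = (-4.534)×(-0.05174) = 0.2346 mol/dm³.
Y_P = C_P/C_{A0} = 0.2346/0.715 = 0.328.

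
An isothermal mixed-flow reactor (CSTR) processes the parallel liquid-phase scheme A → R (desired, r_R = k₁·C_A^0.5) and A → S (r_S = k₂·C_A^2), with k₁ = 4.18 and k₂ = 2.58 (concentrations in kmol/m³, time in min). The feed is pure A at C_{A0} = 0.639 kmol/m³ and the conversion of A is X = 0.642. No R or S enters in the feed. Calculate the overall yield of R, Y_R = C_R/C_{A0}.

Exit C_A = C_{A0}(1−X) = 0.639×0.358 = 0.2288 kmol/m³.
In a CSTR the entire volume is at exit conditions, so r_R = 4.18×0.2288^0.5 = 1.999 and r_S = 2.58×0.2288^2 = 0.1350.
Fraction of consumed A going to R: r_R/(r_R+r_S) = 0.9367.
C_R = 0.9367·C_{A0}·X = 0.9367×0.639×0.642 = 0.384 kmol/m³; Y_R = C_R/C_{A0} = 0.601.

0.601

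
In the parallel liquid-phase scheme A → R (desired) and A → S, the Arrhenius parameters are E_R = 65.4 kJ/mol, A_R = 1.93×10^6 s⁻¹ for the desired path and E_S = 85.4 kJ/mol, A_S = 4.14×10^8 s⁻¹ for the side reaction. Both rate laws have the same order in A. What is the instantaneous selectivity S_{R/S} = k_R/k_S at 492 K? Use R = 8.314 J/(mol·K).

Since both paths have the same order in A, the concentration cancels and S_{R/S} = k_R/k_S = (A_R/A_S)·exp[(E_S−E_R)/(RT)].
(E_S−E_R)/(RT) = (85.4−65.4)×10³/(8.314×492) = 20000/4090 = 4.889.
k_R/k_S = (1.93×10^6/4.14×10^8)·exp(4.889) = 0.004662 × 132.9 = 0.619.
Since E_R < E_S, lowering the temperature improves selectivity toward R.

0.619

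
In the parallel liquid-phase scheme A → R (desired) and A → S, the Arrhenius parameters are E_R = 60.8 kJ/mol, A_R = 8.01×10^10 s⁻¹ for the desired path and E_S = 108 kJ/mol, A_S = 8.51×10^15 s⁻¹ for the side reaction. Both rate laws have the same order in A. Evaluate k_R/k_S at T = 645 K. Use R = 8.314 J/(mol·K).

0.0626

k_R/k_S = (A_R/A_S)·exp[−(E_R−E_S)/(RT)] = (A_R/A_S)·exp[(E_S−E_R)/(RT)].
(E_S−E_R)/(RT) = (108−60.8)×10³/(8.314×645) = 47200/5363 = 8.802.
k_R/k_S = (8.01×10^10/8.51×10^15)·exp(8.802) = 9.412×10^-6 × 6646 = 0.0626.
Since E_R < E_S, lowering the temperature improves selectivity toward R.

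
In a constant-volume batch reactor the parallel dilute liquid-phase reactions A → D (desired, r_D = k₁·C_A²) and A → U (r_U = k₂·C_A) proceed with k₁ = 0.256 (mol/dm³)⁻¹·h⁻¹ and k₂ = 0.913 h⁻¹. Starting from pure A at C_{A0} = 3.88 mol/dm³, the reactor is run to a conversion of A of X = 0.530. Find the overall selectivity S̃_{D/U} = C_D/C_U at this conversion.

0.784

C_A = C_{A0}(1−X) = 1.824 mol/dm³.
Along a PFR/batch, dC_U/dC_A = −r_U/(r_D+r_U) = −k₂/(k₂+k₁·C_A).
Integrating from C_{A0} to C_A: C_U = (0.913/0.256)·ln[(0.913+0.256·3.88)/(0.913+0.256·1.82)] = 3.566·ln(1.906/1.380) = 1.153 mol/dm³.
Then C_D = (C_{A0}−C_A) − C_U = 2.056 − 1.153 = 0.9038 mol/dm³.
S̃_{D/U} = C_D/C_U = 0.9038/1.153 = 0.784.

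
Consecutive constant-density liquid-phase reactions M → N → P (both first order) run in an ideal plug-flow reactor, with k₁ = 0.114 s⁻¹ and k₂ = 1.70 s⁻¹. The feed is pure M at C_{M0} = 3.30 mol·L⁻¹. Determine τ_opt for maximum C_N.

Setting dC_N/dτ = 0 gives τ_opt = ln(k₂/k₁)/(k₂−k₁).
= ln(1.70/0.114)/(1.70−0.114) = ln(14.91)/1.586 = 2.702/1.586 = 1.70 s.

1.70 s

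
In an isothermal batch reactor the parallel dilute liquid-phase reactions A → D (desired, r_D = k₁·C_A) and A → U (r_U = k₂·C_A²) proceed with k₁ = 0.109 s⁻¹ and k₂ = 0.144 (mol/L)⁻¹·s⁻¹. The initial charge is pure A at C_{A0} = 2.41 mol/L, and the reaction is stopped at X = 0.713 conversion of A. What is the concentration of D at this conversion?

C_A = C_{A0}(1−X) = 0.6917 mol/L.
Along a PFR/batch, dC_D/dC_A = −r_D/(r_D+r_U) = −k₁/(k₁+k₂·C_A).
Integrating from C_{A0} to C_A: C_D = (0.109/0.144)·ln[(0.109+0.144·2.41)/(0.109+0.144·0.692)] = 0.7569·ln(0.4560/0.2086) = 0.5921 mol/L.

0.592 mol/L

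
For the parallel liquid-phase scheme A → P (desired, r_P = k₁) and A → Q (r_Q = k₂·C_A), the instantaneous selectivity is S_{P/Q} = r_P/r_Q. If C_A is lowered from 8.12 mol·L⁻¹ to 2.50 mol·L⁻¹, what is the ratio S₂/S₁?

S_{P/Q} = (k₁/k₂)·C_A⁻¹, so S₂/S₁ = (C_{A,2}/C_{A,1})⁻¹.
= 8.12/2.50 = 3.25.

3.25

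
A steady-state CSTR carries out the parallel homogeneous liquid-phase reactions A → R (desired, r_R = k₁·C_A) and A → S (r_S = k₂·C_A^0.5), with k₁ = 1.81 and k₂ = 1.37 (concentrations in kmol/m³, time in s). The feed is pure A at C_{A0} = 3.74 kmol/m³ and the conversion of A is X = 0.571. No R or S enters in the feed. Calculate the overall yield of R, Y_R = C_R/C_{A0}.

0.357

Exit C_A = C_{A0}(1−X) = 3.74×0.429 = 1.604 kmol/m³.
In a CSTR the entire volume is at exit conditions, so r_R = 1.81×1.604 = 2.904 and r_S = 1.37×1.604^0.5 = 1.735.
Fraction of consumed A going to R: r_R/(r_R+r_S) = 0.6260.
C_R = 0.6260·C_{A0}·X = 0.6260×3.74×0.571 = 1.34 kmol/m³; Y_R = C_R/C_{A0} = 0.357.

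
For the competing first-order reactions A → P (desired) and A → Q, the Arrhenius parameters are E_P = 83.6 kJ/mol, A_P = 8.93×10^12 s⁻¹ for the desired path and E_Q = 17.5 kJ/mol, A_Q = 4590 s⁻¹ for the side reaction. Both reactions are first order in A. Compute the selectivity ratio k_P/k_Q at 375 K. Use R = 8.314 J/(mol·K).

With equal orders, S_{P/Q} = k_P/k_Q = (A_P/A_Q)·exp[(E_Q−E_P)/(RT)].
(E_Q−E_P)/(RT) = (17.5−83.6)×10³/(8.314×375) = -66100/3118 = -21.20.
k_P/k_Q = (8.93×10^12/4590)·exp(-21.20) = 1.946×10^9 × 6.201×10^-10 = 1.21.

1.21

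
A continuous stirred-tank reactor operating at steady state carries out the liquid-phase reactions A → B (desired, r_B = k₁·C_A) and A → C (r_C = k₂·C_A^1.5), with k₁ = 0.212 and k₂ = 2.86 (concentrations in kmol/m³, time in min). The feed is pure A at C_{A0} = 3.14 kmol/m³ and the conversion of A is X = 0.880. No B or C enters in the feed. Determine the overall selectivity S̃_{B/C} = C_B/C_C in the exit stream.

0.121

Exit C_A = C_{A0}(1−X) = 3.14×0.120 = 0.3768 kmol/m³.
Rates in a CSTR are evaluated at the outlet concentration: r_B = 0.212×0.3768 = 0.07988, r_C = 2.86×0.3768^1.5 = 0.6615.
Overall selectivity = C_B/C_C = r_Bτ/(r_Cτ) = r_B/r_C = 0.121.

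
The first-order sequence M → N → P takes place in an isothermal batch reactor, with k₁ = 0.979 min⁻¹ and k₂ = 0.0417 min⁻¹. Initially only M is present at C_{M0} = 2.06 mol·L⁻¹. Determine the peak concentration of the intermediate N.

1.79 mol·L⁻¹

At the optimum, C_{N,max}/C_{M0} = (k₁/k₂)^[k₂/(k₂−k₁)].
= (0.979/0.0417)^(0.0417/(0.0417−0.979)) = (23.48)^(-0.04449) = 0.8690.
C_{N,max} = 0.8690×2.06 = 1.79 mol·L⁻¹.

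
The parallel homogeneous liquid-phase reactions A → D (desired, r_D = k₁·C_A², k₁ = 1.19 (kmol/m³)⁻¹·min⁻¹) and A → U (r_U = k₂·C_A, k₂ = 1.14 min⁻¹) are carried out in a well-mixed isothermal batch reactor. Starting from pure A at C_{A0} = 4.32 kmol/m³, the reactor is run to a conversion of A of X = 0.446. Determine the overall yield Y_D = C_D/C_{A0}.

C_A = C_{A0}(1−X) = 2.393 kmol/m³.
Along a PFR/batch, dC_U/dC_A = −r_U/(r_D+r_U) = −k₂/(k₂+k₁·C_A).
Integrating from C_{A0} to C_A: C_U = (1.14/1.19)·ln[(1.14+1.19·4.32)/(1.14+1.19·2.39)] = 0.9580·ln(6.281/3.988) = 0.4351 kmol/m³.
Then C_D = (C_{A0}−C_A) − C_U = 1.927 − 0.4351 = 1.492 kmol/m³.
Y_D = C_D/C_{A0} = 1.492/4.32 = 0.345.

0.345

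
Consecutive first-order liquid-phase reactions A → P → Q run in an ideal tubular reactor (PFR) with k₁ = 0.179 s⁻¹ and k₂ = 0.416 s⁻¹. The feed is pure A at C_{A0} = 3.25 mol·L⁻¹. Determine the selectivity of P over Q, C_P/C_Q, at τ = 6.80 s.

0.341

For first-order series with pure A initially, C_P(τ) = k₁C_{A0}/(k₂−k₁)·(e^(−k₁τ) − e^(−k₂τ)).
e^(−k₁τ) = e^(−0.179×6.80) = e^(−1.217) = 0.2961; e^(−k₂τ) = e^(−2.829) = 0.05908.
C_P = 0.179×3.25/(0.416−0.179) × (0.2961−0.05908) = 2.455×0.2370 = 0.5817 mol·L⁻¹.
C_A = C_{A0}e^(−k₁τ) = 0.9622 mol·L⁻¹, so C_Q = C_{A0}−C_A−C_P = 1.706 mol·L⁻¹; C_P/C_Q = 0.341.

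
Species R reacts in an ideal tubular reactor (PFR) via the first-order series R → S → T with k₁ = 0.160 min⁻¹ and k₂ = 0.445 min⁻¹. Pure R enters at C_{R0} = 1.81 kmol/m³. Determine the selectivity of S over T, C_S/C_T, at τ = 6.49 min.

0.350

For first-order series with pure R initially, C_S(τ) = k₁C_{R0}/(k₂−k₁)·(e^(−k₁τ) − e^(−k₂τ)).
e^(−k₁τ) = e^(−0.160×6.49) = e^(−1.038) = 0.3540; e^(−k₂τ) = e^(−2.888) = 0.05568.
C_S = 0.160×1.81/(0.445−0.160) × (0.3540−0.05568) = 1.016×0.2983 = 0.3032 kmol/m³.
C_R = C_{R0}e^(−k₁τ) = 0.6408 kmol/m³, so C_T = C_{R0}−C_R−C_S = 0.8661 kmol/m³; C_S/C_T = 0.350.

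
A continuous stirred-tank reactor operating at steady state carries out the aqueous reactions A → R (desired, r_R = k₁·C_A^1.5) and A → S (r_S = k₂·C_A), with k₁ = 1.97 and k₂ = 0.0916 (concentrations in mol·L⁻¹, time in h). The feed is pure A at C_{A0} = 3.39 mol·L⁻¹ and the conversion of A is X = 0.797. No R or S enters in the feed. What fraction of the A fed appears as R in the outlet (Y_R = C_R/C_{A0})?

Exit C_A = C_{A0}(1−X) = 3.39×0.203 = 0.6882 mol·L⁻¹.
Rates in a CSTR are evaluated at the outlet concentration: r_R = 1.97×0.6882^1.5 = 1.125, r_S = 0.0916×0.6882 = 0.06304.
Fraction of consumed A going to R: r_R/(r_R+r_S) = 0.9469.
C_R = 0.9469·C_{A0}·X = 0.9469×3.39×0.797 = 2.56 mol·L⁻¹; Y_R = C_R/C_{A0} = 0.755.

0.755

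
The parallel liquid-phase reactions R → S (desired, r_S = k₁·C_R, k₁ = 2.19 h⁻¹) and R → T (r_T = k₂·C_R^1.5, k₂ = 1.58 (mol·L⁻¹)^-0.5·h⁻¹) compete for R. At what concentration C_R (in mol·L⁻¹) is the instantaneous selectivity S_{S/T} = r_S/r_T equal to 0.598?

S_{S/T} = (k₁/k₂)·C_R^-0.5 ⇒ C_R = (S·k₂/k₁)^(-2).
= (0.598×1.58/2.19)^(-2) = (0.4314)^(-2) = 5.37 mol·L⁻¹.

5.37 mol·L⁻¹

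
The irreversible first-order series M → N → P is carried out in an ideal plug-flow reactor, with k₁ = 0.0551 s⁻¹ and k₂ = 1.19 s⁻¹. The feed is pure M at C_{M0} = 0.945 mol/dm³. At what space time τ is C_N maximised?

For first-order series the maximum of C_N occurs at τ_opt = ln(k₂/k₁)/(k₂−k₁).
= ln(1.19/0.0551)/(1.19−0.0551) = ln(21.60)/1.135 = 3.073/1.135 = 2.71 s.

2.71 s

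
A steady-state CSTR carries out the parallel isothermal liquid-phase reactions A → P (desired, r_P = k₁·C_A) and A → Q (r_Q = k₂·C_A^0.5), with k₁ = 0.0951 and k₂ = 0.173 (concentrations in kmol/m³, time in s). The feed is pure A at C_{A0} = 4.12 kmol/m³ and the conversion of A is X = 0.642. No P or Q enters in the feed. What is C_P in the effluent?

Exit C_A = C_{A0}(1−X) = 4.12×0.358 = 1.475 kmol/m³.
Rates in a CSTR are evaluated at the outlet concentration: r_P = 0.0951×1.475 = 0.1403, r_Q = 0.173×1.475^0.5 = 0.2101.
Fraction of consumed A going to P: r_P/(r_P+r_Q) = 0.4003.
C_P = 0.4003·C_{A0}·X = 0.4003×4.12×0.642 = 1.06 kmol/m³.

1.06 kmol/m³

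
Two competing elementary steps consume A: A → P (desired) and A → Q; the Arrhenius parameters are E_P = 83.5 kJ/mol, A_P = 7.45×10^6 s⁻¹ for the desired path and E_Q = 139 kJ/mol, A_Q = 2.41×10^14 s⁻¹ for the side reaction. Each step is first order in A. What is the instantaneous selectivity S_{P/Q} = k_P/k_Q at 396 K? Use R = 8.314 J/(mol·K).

0.647

Since both paths have the same order in A, the concentration cancels and S_{P/Q} = k_P/k_Q = (A_P/A_Q)·exp[(E_Q−E_P)/(RT)].
(E_Q−E_P)/(RT) = (139−83.5)×10³/(8.314×396) = 55500/3292 = 16.86.
k_P/k_Q = (7.45×10^6/2.41×10^14)·exp(16.86) = 3.091×10^-8 × 2.094×10^7 = 0.647.
Since E_P < E_Q, lowering the temperature improves selectivity toward P.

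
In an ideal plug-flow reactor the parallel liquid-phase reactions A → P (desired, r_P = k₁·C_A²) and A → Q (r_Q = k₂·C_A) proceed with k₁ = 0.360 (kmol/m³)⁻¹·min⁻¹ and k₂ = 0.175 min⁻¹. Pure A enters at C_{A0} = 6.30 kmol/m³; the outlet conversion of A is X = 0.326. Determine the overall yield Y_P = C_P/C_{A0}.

C_A = C_{A0}(1−X) = 4.246 kmol/m³.
Along a PFR/batch, dC_Q/dC_A = −r_Q/(r_P+r_Q) = −k₂/(k₂+k₁·C_A).
Integrating from C_{A0} to C_A: C_Q = (0.175/0.360)·ln[(0.175+0.360·6.30)/(0.175+0.360·4.25)] = 0.4861·ln(2.443/1.704) = 0.1752 kmol/m³.
Then C_P = (C_{A0}−C_A) − C_Q = 2.054 − 0.1752 = 1.879 kmol/m³.
Y_P = C_P/C_{A0} = 1.879/6.30 = 0.298.

0.298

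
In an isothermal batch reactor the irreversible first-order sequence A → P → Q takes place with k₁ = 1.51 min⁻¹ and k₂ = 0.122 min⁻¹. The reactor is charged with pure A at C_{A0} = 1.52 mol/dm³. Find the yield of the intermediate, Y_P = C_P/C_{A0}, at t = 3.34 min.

Solving the coupled first-order balances gives C_P(t) = [k₁/(k₂−k₁)]·C_{A0}·(e^(−k₁t) − e^(−k₂t)).
e^(−k₁t) = e^(−1.51×3.34) = e^(−5.043) = 0.006452; e^(−k₂t) = e^(−0.4075) = 0.6653.
C_P = 1.51×1.52/(0.122−1.51) × (0.006452−0.6653) = (-1.654)×(-0.6589) = 1.090 mol/dm³.
Y_P = C_P/C_{A0} = 1.090/1.52 = 0.717.

0.717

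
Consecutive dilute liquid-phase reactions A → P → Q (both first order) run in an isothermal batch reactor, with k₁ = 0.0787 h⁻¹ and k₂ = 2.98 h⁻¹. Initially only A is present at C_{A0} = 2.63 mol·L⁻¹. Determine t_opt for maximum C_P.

1.25 h

For first-order series the maximum of C_P occurs at t_opt = ln(k₂/k₁)/(k₂−k₁).
= ln(2.98/0.0787)/(2.98−0.0787) = ln(37.87)/2.901 = 3.634/2.901 = 1.25 h.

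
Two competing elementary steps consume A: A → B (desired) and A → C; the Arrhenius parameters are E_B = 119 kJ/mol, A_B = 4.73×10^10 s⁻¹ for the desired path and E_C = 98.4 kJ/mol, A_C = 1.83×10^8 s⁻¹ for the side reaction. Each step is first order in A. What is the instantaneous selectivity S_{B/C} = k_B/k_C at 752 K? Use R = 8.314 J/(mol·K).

With equal orders, S_{B/C} = k_B/k_C = (A_B/A_C)·exp[(E_C−E_B)/(RT)].
(E_C−E_B)/(RT) = (98.4−119)×10³/(8.314×752) = -20600/6252 = -3.295.
k_B/k_C = (4.73×10^10/1.83×10^8)·exp(-3.295) = 258.5 × 0.03707 = 9.58.
Since E_B > E_C, raising the temperature improves selectivity toward B.

9.58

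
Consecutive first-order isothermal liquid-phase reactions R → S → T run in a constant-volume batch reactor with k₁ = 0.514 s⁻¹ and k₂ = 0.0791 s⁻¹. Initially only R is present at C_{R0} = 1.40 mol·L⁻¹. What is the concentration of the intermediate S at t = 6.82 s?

Solving the coupled first-order balances gives C_S(t) = [k₁/(k₂−k₁)]·C_{R0}·(e^(−k₁t) − e^(−k₂t)).
e^(−k₁t) = e^(−0.514×6.82) = e^(−3.505) = 0.03003; e^(−k₂t) = e^(−0.5395) = 0.5831.
C_S = 0.514×1.40/(0.0791−0.514) × (0.03003−0.5831) = (-1.655)×(-0.5530) = 0.9151 mol·L⁻¹.

0.915 mol·L⁻¹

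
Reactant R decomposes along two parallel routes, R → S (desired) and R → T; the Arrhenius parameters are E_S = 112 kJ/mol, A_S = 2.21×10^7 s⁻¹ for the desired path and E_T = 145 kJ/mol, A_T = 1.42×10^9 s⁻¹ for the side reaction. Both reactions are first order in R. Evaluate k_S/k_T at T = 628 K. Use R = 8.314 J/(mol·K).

8.65

With equal orders, S_{S/T} = k_S/k_T = (A_S/A_T)·exp[(E_T−E_S)/(RT)].
(E_T−E_S)/(RT) = (145−112)×10³/(8.314×628) = 33000/5221 = 6.320.
k_S/k_T = (2.21×10^7/1.42×10^9)·exp(6.320) = 0.01556 × 555.8 = 8.65.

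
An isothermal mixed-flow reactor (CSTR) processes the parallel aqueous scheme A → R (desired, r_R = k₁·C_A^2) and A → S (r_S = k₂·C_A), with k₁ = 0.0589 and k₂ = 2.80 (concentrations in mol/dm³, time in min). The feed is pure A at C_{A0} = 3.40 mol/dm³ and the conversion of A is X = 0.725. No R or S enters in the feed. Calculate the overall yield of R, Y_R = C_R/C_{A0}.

0.0140

Exit C_A = C_{A0}(1−X) = 3.40×0.275 = 0.9350 mol/dm³.
Rates in a CSTR are evaluated at the outlet concentration: r_R = 0.0589×0.9350^2 = 0.05149, r_S = 2.80×0.9350 = 2.618.
Fraction of consumed A going to R: r_R/(r_R+r_S) = 0.01929.
C_R = 0.01929·C_{A0}·X = 0.01929×3.40×0.725 = 0.0475 mol/dm³; Y_R = C_R/C_{A0} = 0.0140.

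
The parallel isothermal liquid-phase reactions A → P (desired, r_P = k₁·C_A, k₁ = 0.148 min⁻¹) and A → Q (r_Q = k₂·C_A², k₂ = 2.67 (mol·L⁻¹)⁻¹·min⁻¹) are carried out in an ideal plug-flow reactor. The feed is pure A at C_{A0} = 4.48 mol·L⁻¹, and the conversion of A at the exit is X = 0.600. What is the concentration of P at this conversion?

0.0498 mol·L⁻¹

C_A = C_{A0}(1−X) = 1.792 mol·L⁻¹.
Along a PFR/batch, dC_P/dC_A = −r_P/(r_P+r_Q) = −k₁/(k₁+k₂·C_A).
Integrating from C_{A0} to C_A: C_P = (0.148/2.67)·ln[(0.148+2.67·4.48)/(0.148+2.67·1.79)] = 0.05543·ln(12.11/4.933) = 0.04978 mol·L⁻¹.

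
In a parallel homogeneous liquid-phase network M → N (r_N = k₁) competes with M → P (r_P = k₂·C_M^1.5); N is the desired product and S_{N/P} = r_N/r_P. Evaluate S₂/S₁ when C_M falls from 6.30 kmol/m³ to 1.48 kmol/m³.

8.78

S_{N/P} = (k₁/k₂)·C_M^-1.5, so S₂/S₁ = (C_{M,2}/C_{M,1})^-1.5.
= (1.48/6.30)^(-1.5) = (0.2349)^(-1.5) = 8.78.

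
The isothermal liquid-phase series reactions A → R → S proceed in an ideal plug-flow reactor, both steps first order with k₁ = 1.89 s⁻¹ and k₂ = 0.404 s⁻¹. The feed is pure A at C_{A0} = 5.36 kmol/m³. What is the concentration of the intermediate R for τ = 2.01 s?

2.87 kmol/m³

The intermediate concentration in a first-order A→B→C sequence is C_R = k₁C_{A0}(e^(−k₁τ) − e^(−k₂τ))/(k₂−k₁).
e^(−k₁τ) = e^(−1.89×2.01) = e^(−3.799) = 0.02240; e^(−k₂τ) = e^(−0.8120) = 0.4440.
C_R = 1.89×5.36/(0.404−1.89) × (0.02240−0.4440) = (-6.817)×(-0.4216) = 2.874 kmol/m³.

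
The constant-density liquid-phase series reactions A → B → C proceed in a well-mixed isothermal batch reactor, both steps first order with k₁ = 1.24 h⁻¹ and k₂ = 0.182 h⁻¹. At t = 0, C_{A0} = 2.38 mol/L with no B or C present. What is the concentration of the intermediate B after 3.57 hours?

The intermediate concentration in a first-order A→B→C sequence is C_B = k₁C_{A0}(e^(−k₁t) − e^(−k₂t))/(k₂−k₁).
e^(−k₁t) = e^(−1.24×3.57) = e^(−4.427) = 0.01195; e^(−k₂t) = e^(−0.6497) = 0.5222.
C_B = 1.24×2.38/(0.182−1.24) × (0.01195−0.5222) = (-2.789)×(-0.5102) = 1.423 mol/L.

1.42 mol/L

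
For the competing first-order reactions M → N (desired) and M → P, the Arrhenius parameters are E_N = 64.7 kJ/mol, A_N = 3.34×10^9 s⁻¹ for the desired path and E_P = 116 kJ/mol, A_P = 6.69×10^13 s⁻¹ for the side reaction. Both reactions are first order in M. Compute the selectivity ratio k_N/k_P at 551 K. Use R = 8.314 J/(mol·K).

3.65

k_N/k_P = (A_N/A_P)·exp[−(E_N−E_P)/(RT)] = (A_N/A_P)·exp[(E_P−E_N)/(RT)].
(E_P−E_N)/(RT) = (116−64.7)×10³/(8.314×551) = 51300/4581 = 11.20.
k_N/k_P = (3.34×10^9/6.69×10^13)·exp(11.20) = 4.993×10^-5 × 73013 = 3.65.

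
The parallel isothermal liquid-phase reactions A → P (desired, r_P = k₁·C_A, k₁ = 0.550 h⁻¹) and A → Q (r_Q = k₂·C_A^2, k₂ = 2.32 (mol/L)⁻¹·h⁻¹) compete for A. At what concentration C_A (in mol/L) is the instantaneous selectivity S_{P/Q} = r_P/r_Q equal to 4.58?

S_{P/Q} = (k₁/k₂)·C_A⁻¹ ⇒ C_A = (S·k₂/k₁)^(-1).
= (4.58×2.32/0.550)^(-1) = (19.32)^(-1) = 0.0518 mol/L.

0.0518 mol/L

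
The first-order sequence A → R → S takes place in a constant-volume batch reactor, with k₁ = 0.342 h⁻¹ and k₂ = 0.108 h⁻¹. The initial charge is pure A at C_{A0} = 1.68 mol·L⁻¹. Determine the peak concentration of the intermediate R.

At the optimum, C_{R,max}/C_{A0} = (k₁/k₂)^[k₂/(k₂−k₁)].
= (0.342/0.108)^(0.108/(0.108−0.342)) = (3.167)^(-0.4615) = 0.5874.
C_{R,max} = 0.5874×1.68 = 0.987 mol·L⁻¹.

0.987 mol·L⁻¹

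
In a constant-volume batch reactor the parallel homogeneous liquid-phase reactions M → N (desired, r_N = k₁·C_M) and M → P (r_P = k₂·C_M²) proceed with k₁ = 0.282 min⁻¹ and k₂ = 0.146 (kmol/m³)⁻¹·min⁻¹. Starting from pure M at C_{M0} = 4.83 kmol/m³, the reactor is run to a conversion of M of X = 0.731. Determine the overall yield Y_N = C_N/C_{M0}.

C_M = C_{M0}(1−X) = 1.299 kmol/m³.
Along a PFR/batch, dC_N/dC_M = −r_N/(r_N+r_P) = −k₁/(k₁+k₂·C_M).
Integrating from C_{M0} to C_M: C_N = (0.282/0.146)·ln[(0.282+0.146·4.83)/(0.282+0.146·1.30)] = 1.932·ln(0.9872/0.4717) = 1.426 kmol/m³.
Y_N = C_N/C_{M0} = 1.426/4.83 = 0.295.

0.295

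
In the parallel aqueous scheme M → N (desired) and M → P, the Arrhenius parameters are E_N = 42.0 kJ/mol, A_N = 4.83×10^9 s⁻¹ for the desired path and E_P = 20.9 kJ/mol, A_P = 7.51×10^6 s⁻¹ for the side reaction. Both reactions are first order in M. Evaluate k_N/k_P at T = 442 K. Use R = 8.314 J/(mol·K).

With equal orders, S_{N/P} = k_N/k_P = (A_N/A_P)·exp[(E_P−E_N)/(RT)].
(E_P−E_N)/(RT) = (20.9−42.0)×10³/(8.314×442) = -21100/3675 = -5.742.
k_N/k_P = (4.83×10^9/7.51×10^6)·exp(-5.742) = 643.1 × 0.003209 = 2.06.
Since E_N > E_P, raising the temperature improves selectivity toward N.

2.06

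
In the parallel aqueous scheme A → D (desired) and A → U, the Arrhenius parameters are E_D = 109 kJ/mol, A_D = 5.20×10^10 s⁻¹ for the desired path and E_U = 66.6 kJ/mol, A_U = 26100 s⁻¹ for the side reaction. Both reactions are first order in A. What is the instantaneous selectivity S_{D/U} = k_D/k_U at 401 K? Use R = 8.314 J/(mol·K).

k_D/k_U = (A_D/A_U)·exp[−(E_D−E_U)/(RT)] = (A_D/A_U)·exp[(E_U−E_D)/(RT)].
(E_U−E_D)/(RT) = (66.6−109)×10³/(8.314×401) = -42400/3334 = -12.72.
k_D/k_U = (5.20×10^10/26100)·exp(-12.72) = 1.992×10^6 × 2.997×10^-6 = 5.97.

5.97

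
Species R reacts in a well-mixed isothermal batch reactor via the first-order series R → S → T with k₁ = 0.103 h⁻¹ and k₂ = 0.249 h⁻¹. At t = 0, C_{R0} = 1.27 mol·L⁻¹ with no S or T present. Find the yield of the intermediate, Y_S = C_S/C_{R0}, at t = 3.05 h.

The intermediate concentration in a first-order A→B→C sequence is C_S = k₁C_{R0}(e^(−k₁t) − e^(−k₂t))/(k₂−k₁).
e^(−k₁t) = e^(−0.103×3.05) = e^(−0.3141) = 0.7304; e^(−k₂t) = e^(−0.7594) = 0.4679.
C_S = 0.103×1.27/(0.249−0.103) × (0.7304−0.4679) = 0.8960×0.2625 = 0.2352 mol·L⁻¹.
Y_S = C_S/C_{R0} = 0.2352/1.27 = 0.185.

0.185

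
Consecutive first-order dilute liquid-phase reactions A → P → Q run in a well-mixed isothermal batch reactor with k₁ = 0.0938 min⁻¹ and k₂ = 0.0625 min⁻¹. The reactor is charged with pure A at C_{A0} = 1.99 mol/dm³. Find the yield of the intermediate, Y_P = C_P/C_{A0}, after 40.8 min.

Solving the coupled first-order balances gives C_P(t) = [k₁/(k₂−k₁)]·C_{A0}·(e^(−k₁t) − e^(−k₂t)).
e^(−k₁t) = e^(−0.0938×40.8) = e^(−3.827) = 0.02177; e^(−k₂t) = e^(−2.550) = 0.07808.
C_P = 0.0938×1.99/(0.0625−0.0938) × (0.02177−0.07808) = (-5.964)×(-0.05631) = 0.3358 mol/dm³.
Y_P = C_P/C_{A0} = 0.3358/1.99 = 0.169.

0.169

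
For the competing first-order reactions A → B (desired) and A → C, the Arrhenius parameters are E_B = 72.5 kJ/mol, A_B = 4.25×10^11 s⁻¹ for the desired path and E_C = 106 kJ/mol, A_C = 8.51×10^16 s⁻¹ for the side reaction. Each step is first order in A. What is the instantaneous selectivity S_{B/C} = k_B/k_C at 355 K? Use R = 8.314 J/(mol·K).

0.424

k_B/k_C = (A_B/A_C)·exp[−(E_B−E_C)/(RT)] = (A_B/A_C)·exp[(E_C−E_B)/(RT)].
(E_C−E_B)/(RT) = (106−72.5)×10³/(8.314×355) = 33500/2951 = 11.35.
k_B/k_C = (4.25×10^11/8.51×10^16)·exp(11.35) = 4.994×10^-6 × 84989 = 0.424.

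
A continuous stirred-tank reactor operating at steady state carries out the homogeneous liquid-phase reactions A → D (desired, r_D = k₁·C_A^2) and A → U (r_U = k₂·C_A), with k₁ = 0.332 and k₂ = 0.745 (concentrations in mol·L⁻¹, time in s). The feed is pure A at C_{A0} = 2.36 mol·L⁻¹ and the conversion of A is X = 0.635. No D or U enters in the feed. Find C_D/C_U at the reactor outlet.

0.384

Exit C_A = C_{A0}(1−X) = 2.36×0.365 = 0.8614 mol·L⁻¹.
A CSTR operates uniformly at the exit composition, giving r_D = 0.2463 and r_U = 0.6417 (each k·C_A^n at C_A = 0.8614).
Overall selectivity = C_D/C_U = r_Dτ/(r_Uτ) = r_D/r_U = 0.384.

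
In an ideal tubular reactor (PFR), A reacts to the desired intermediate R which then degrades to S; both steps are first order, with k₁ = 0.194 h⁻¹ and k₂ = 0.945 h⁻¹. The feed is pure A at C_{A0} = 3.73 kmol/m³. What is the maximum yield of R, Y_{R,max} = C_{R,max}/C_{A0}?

0.136

For a first-order series the maximum intermediate yield is C_{R,max}/C_{A0} = (k₁/k₂)^[k₂/(k₂−k₁)].
= (0.194/0.945)^(0.945/(0.945−0.194)) = (0.2053)^(1.258) = 0.1364.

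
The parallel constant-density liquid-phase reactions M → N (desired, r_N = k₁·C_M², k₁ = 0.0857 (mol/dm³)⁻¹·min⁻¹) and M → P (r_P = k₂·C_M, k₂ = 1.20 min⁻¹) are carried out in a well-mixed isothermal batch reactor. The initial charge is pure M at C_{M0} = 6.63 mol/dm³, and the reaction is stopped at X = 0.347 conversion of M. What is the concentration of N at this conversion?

C_M = C_{M0}(1−X) = 4.329 mol/dm³.
Along a PFR/batch, dC_P/dC_M = −r_P/(r_N+r_P) = −k₂/(k₂+k₁·C_M).
Integrating from C_{M0} to C_M: C_P = (1.20/0.0857)·ln[(1.20+0.0857·6.63)/(1.20+0.0857·4.33)] = 14.00·ln(1.768/1.571) = 1.655 mol/dm³.
Then C_N = (C_{M0}−C_M) − C_P = 2.301 − 1.655 = 0.6452 mol/dm³.

0.645 mol/dm³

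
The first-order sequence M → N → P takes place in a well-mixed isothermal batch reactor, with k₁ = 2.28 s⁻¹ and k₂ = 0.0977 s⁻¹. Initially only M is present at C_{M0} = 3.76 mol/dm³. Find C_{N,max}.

For a first-order series the maximum intermediate yield is C_{N,max}/C_{M0} = (k₁/k₂)^[k₂/(k₂−k₁)].
= (2.28/0.0977)^(0.0977/(0.0977−2.28)) = (23.34)^(-0.04477) = 0.8685.
C_{N,max} = 0.8685×3.76 = 3.27 mol/dm³.

3.27 mol/dm³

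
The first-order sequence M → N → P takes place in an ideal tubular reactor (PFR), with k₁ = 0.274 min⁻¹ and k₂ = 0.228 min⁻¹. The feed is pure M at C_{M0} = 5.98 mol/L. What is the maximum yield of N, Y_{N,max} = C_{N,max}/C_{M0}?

0.402

Evaluating C_N at τ_opt = ln(k₂/k₁)/(k₂−k₁) gives C_{N,max}/C_{M0} = (k₁/k₂)^[k₂/(k₂−k₁)].
= (0.274/0.228)^(0.228/(0.228−0.274)) = (1.202)^(-4.957) = 0.4022.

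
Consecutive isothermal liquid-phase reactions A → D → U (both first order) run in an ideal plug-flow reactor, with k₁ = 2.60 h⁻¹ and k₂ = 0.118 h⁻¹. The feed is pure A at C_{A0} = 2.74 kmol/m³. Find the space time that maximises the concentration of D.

For first-order series the maximum of C_D occurs at τ_opt = ln(k₂/k₁)/(k₂−k₁).
= ln(0.118/2.60)/(0.118−2.60) = ln(0.04538)/-2.482 = -3.093/-2.482 = 1.25 h.

1.25 h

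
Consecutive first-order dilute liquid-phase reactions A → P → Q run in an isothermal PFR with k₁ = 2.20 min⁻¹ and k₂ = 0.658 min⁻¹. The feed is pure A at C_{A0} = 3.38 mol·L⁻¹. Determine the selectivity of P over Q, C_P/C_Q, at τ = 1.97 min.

0.604

Solving the coupled first-order balances gives C_P(τ) = [k₁/(k₂−k₁)]·C_{A0}·(e^(−k₁τ) − e^(−k₂τ)).
e^(−k₁τ) = e^(−2.20×1.97) = e^(−4.334) = 0.01311; e^(−k₂τ) = e^(−1.296) = 0.2736.
C_P = 2.20×3.38/(0.658−2.20) × (0.01311−0.2736) = (-4.822)×(-0.2604) = 1.256 mol·L⁻¹.
C_A = C_{A0}e^(−k₁τ) = 0.04433 mol·L⁻¹, so C_Q = C_{A0}−C_A−C_P = 2.080 mol·L⁻¹; C_P/C_Q = 0.604.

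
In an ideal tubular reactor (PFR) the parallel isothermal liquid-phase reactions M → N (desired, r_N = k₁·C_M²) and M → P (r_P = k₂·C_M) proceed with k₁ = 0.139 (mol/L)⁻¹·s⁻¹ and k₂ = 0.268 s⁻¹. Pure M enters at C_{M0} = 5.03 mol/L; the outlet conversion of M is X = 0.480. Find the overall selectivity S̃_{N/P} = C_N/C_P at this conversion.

1.94

C_M = C_{M0}(1−X) = 2.616 mol/L.
Along a PFR/batch, dC_P/dC_M = −r_P/(r_N+r_P) = −k₂/(k₂+k₁·C_M).
Integrating from C_{M0} to C_M: C_P = (0.268/0.139)·ln[(0.268+0.139·5.03)/(0.268+0.139·2.62)] = 1.928·ln(0.9672/0.6316) = 0.8217 mol/L.
Then C_N = (C_{M0}−C_M) − C_P = 2.414 − 0.8217 = 1.593 mol/L.
S̃_{N/P} = C_N/C_P = 1.593/0.8217 = 1.94.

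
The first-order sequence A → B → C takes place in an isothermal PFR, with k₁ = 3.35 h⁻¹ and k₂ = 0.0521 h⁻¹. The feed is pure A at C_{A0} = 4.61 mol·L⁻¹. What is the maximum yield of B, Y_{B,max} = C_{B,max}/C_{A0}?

0.936

At the optimum, C_{B,max}/C_{A0} = (k₁/k₂)^[k₂/(k₂−k₁)].
= (3.35/0.0521)^(0.0521/(0.0521−3.35)) = (64.30)^(-0.01580) = 0.9363.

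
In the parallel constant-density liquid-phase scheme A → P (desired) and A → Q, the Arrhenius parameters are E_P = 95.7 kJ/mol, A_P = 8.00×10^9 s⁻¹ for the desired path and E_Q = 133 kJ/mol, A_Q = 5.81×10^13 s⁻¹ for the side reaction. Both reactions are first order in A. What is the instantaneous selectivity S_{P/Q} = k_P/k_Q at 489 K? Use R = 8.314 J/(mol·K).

1.33

k_P/k_Q = (A_P/A_Q)·exp[−(E_P−E_Q)/(RT)] = (A_P/A_Q)·exp[(E_Q−E_P)/(RT)].
(E_Q−E_P)/(RT) = (133−95.7)×10³/(8.314×489) = 37300/4066 = 9.175.
k_P/k_Q = (8.00×10^9/5.81×10^13)·exp(9.175) = 1.377×10^-4 × 9649 = 1.33.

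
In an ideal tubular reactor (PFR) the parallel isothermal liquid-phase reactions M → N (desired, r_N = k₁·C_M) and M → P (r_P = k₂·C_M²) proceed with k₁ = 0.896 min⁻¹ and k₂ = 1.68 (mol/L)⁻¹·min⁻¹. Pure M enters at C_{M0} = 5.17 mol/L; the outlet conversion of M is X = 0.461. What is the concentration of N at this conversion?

C_M = C_{M0}(1−X) = 2.787 mol/L.
Along a PFR/batch, dC_N/dC_M = −r_N/(r_N+r_P) = −k₁/(k₁+k₂·C_M).
Integrating from C_{M0} to C_M: C_N = (0.896/1.68)·ln[(0.896+1.68·5.17)/(0.896+1.68·2.79)] = 0.5333·ln(9.582/5.578) = 0.2886 mol/L.

0.289 mol/L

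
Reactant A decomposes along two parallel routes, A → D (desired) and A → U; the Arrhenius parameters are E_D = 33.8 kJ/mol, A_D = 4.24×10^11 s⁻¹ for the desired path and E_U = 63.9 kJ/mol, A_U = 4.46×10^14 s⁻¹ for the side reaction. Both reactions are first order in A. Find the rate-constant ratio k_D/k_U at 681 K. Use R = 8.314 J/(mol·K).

k_D/k_U = (A_D/A_U)·exp[−(E_D−E_U)/(RT)] = (A_D/A_U)·exp[(E_U−E_D)/(RT)].
(E_U−E_D)/(RT) = (63.9−33.8)×10³/(8.314×681) = 30100/5662 = 5.316.
k_D/k_U = (4.24×10^11/4.46×10^14)·exp(5.316) = 9.507×10^-4 × 203.6 = 0.194.
Since E_D < E_U, lowering the temperature improves selectivity toward D.

0.194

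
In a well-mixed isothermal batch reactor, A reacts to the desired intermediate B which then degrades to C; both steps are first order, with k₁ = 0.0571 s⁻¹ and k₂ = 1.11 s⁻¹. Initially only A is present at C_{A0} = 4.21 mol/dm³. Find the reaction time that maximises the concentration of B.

2.82 s

For first-order series the maximum of C_B occurs at t_opt = ln(k₂/k₁)/(k₂−k₁).
= ln(1.11/0.0571)/(1.11−0.0571) = ln(19.44)/1.053 = 2.967/1.053 = 2.82 s.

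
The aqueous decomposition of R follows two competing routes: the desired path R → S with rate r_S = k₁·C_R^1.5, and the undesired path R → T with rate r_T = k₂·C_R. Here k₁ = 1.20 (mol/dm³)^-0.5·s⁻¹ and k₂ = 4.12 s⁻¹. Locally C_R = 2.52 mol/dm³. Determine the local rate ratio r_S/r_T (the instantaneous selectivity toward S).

0.462

S_{S/T} = r_S/r_T = (k₁·C_R^1.5)/(k₂·C_R) = (k₁/k₂)·C_R^0.5.
= (1.20×2.520^1.5) / (4.12×2.520) = 4.800/10.38 = 0.462.
Since the desired path is higher order in R, keeping C_R high (PFR or concentrated feed) favours S.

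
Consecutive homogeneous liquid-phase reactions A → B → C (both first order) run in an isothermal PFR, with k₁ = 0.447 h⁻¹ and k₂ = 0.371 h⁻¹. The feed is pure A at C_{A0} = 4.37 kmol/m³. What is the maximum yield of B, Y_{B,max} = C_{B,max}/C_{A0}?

For a first-order series the maximum intermediate yield is C_{B,max}/C_{A0} = (k₁/k₂)^[k₂/(k₂−k₁)].
= (0.447/0.371)^(0.371/(0.371−0.447)) = (1.205)^(-4.882) = 0.4026.

0.403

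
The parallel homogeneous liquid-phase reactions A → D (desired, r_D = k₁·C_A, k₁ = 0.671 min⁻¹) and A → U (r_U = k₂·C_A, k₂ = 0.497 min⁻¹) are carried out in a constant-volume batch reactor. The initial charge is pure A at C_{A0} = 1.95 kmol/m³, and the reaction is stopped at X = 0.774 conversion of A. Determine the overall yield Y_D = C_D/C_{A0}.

C_A = C_{A0}(1−X) = 0.4407 kmol/m³.
Both paths are first order in A, so the instantaneous fraction to D is constant: dC_D/d(−C_A) = k₁/(k₁+k₂) = 0.5745.
C_D = 0.5745·(C_{A0}−C_A) = 0.5745×1.509 = 0.867 kmol/m³.
Y_D = C_D/C_{A0} = 0.8671/1.95 = 0.445.

0.445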